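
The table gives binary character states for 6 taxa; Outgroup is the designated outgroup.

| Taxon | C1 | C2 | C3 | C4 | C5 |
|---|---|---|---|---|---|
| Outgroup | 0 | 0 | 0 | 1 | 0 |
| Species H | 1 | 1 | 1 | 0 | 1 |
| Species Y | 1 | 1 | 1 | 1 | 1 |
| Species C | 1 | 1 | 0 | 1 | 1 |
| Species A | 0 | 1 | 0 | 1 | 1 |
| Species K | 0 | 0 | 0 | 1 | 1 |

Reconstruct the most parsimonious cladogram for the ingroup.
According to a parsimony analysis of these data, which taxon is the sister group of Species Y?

Species H

Character polarity is set by the outgroup: the derived state is whichever differs from the outgroup's state, so for C4 the derived state is '0', and for the remaining characters it is '1'.
C1 (derived state '1') is shared by Species C, Species H, and Species Y — a synapomorphy uniting that clade.
C2: derived state '1' in Species A, Species C, Species H, and Species Y only — synapomorphy for {Species A, Species C, Species H, Species Y}.
C3 (derived state '1') is shared by Species H and Species Y — a synapomorphy uniting that clade.
C4 (derived state '0') is unique to Species H (autapomorphy; uninformative for grouping).
All ingroup taxa share the derived state '1' for C5; it defines the ingroup but does not resolve relationships within it.
Most parsimonious ingroup topology: ((((Species H,Species Y),Species C),Species A),Species K).
Species Y and Species H form a cherry on this tree, so they are sister taxa.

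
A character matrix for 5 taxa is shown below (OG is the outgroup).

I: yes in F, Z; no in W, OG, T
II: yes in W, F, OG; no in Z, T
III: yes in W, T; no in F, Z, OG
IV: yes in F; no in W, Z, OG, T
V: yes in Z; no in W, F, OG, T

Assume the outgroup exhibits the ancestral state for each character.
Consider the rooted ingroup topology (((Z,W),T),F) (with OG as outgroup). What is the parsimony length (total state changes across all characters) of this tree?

Map each character onto (((Z,W),T),F) (rooted by OG) and count the minimum state changes it requires (Fitch parsimony):
I: 2; II: 2; III: 2; IV: 1; V: 1.
Total tree length = 8.

8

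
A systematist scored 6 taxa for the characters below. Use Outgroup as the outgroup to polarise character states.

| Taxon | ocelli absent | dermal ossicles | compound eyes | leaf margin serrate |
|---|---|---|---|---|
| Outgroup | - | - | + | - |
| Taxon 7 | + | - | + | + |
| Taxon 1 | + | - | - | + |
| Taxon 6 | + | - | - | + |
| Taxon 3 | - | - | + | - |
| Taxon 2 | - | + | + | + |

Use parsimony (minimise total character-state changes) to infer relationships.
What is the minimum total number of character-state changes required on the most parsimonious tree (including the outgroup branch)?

Character polarity is set by the outgroup: the derived state is whichever differs from the outgroup's state, so for compound eyes the derived state is '-', and for the remaining characters it is '+'.
ocelli absent: derived state '+' in Taxon 1, Taxon 6, and Taxon 7 only — synapomorphy for {Taxon 1, Taxon 6, Taxon 7}.
dermal ossicles (derived state '+') is unique to Taxon 2 (autapomorphy; uninformative for grouping).
compound eyes: derived state '-' in Taxon 1 and Taxon 6 only — synapomorphy for {Taxon 1, Taxon 6}.
Only Taxon 1, Taxon 2, Taxon 6, and Taxon 7 show the derived state '+' for leaf margin serrate, supporting them as a clade.
Most parsimonious ingroup topology: (((Taxon 7,(Taxon 1,Taxon 6)),Taxon 2),Taxon 3).
Changes per character on this tree: ocelli absent: 1; dermal ossicles: 1; compound eyes: 1; leaf margin serrate: 1.
Total = 4.

4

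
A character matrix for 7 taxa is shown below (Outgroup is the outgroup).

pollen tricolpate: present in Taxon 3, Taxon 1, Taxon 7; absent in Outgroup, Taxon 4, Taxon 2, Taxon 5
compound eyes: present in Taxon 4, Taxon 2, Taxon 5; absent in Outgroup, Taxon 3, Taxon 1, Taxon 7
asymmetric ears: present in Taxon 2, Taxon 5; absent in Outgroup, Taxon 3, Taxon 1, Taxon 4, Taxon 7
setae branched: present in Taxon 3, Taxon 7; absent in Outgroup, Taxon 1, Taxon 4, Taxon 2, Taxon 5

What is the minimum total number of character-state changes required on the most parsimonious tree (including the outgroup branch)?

4

The outgroup has state 'absent' for every character, so 'present' is the derived state throughout.
pollen tricolpate (derived state 'present') is shared by Taxon 1, Taxon 3, and Taxon 7 — a synapomorphy uniting that clade.
compound eyes (derived state 'present') is shared by Taxon 2, Taxon 4, and Taxon 5 — a synapomorphy uniting that clade.
asymmetric ears (derived state 'present') is shared by Taxon 2 and Taxon 5 — a synapomorphy uniting that clade.
setae branched: derived state 'present' in Taxon 3 and Taxon 7 only — synapomorphy for {Taxon 3, Taxon 7}.
Most parsimonious ingroup topology: (((Taxon 3,Taxon 7),Taxon 1),(Taxon 4,(Taxon 2,Taxon 5))).
Changes per character on this tree: pollen tricolpate: 1; compound eyes: 1; asymmetric ears: 1; setae branched: 1.
Total = 4.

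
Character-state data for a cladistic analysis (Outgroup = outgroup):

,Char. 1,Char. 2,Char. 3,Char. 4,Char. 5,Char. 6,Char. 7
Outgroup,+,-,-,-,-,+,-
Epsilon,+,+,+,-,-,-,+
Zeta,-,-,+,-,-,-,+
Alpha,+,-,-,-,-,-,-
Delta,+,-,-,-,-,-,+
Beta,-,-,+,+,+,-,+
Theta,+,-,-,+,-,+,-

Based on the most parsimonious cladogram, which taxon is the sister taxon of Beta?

Zeta

Character polarity is set by the outgroup: the derived state is whichever differs from the outgroup's state, so for Char. 1, Char. 6 the derived state is '-', and for the remaining characters it is '+'.
Only Beta and Zeta show the derived state '-' for Char. 1, supporting them as a clade.
Char. 2 (derived state '+') is unique to Epsilon (autapomorphy; uninformative for grouping).
Char. 3: derived state '+' in Beta, Epsilon, and Zeta only — synapomorphy for {Beta, Epsilon, Zeta}.
Char. 4 (state '+') occurs in Beta and Theta but conflicts with the nesting implied by the other characters — most parsimoniously interpreted as homoplasy.
Char. 5 (derived state '+') is unique to Beta (autapomorphy; uninformative for grouping).
Char. 6: derived state '-' in Alpha, Beta, Delta, Epsilon, and Zeta only — synapomorphy for {Alpha, Beta, Delta, Epsilon, Zeta}.
Char. 7: derived state '+' in Beta, Delta, Epsilon, and Zeta only — synapomorphy for {Beta, Delta, Epsilon, Zeta}.
Most parsimonious ingroup topology: ((((Epsilon,(Zeta,Beta)),Delta),Alpha),Theta).
Beta and Zeta form a cherry on this tree, so they are sister taxa.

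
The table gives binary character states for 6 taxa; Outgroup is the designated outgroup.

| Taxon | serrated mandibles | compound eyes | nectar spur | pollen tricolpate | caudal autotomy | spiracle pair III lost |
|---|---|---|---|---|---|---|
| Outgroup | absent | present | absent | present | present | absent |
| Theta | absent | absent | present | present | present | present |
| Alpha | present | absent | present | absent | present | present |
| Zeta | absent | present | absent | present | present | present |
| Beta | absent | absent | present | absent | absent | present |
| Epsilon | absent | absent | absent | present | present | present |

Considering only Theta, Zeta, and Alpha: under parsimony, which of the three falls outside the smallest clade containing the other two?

Character polarity is set by the outgroup: the derived state is whichever differs from the outgroup's state, so for compound eyes, pollen tricolpate, caudal autotomy the derived state is 'absent', and for the remaining characters it is 'present'.
serrated mandibles: derived state 'present' in Alpha only — an autapomorphy, so it tells us nothing about relationships among taxa.
compound eyes: derived state 'absent' in Alpha, Beta, Epsilon, and Theta only — synapomorphy for {Alpha, Beta, Epsilon, Theta}.
nectar spur: derived state 'present' in Alpha, Beta, and Theta only — synapomorphy for {Alpha, Beta, Theta}.
pollen tricolpate: derived state 'absent' in Alpha and Beta only — synapomorphy for {Alpha, Beta}.
caudal autotomy (derived state 'absent') is unique to Beta (autapomorphy; uninformative for grouping).
spiracle pair III lost (derived state 'present') is shared by all ingroup taxa — unites the whole ingroup.
Most parsimonious ingroup topology: (((Theta,(Alpha,Beta)),Epsilon),Zeta).
Alpha and Theta share a more recent common ancestor with each other than either does with Zeta, so Zeta is the least closely related of the three.

Zeta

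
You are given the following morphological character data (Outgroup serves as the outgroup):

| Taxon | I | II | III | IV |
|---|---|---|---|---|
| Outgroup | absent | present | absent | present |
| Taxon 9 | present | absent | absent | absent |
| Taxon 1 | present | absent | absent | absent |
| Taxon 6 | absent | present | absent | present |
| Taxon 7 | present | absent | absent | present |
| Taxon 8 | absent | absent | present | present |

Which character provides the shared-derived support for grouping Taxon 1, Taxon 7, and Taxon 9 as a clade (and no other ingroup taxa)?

Character polarity is set by the outgroup: the derived state is whichever differs from the outgroup's state, so for II, IV the derived state is 'absent', and for the remaining characters it is 'present'.
I: derived state 'present' in Taxon 1, Taxon 7, and Taxon 9 only — synapomorphy for {Taxon 1, Taxon 7, Taxon 9}.
II: derived state 'absent' in Taxon 1, Taxon 7, Taxon 8, and Taxon 9 only — synapomorphy for {Taxon 1, Taxon 7, Taxon 8, Taxon 9}.
III: derived state 'present' in Taxon 8 only — an autapomorphy, so it tells us nothing about relationships among taxa.
Only Taxon 1 and Taxon 9 show the derived state 'absent' for IV, supporting them as a clade.
Most parsimonious ingroup topology: ((((Taxon 9,Taxon 1),Taxon 7),Taxon 8),Taxon 6).
The clade {Taxon 1, Taxon 7, Taxon 9} is supported by I: its derived state 'present' occurs in exactly those taxa and in no other taxon (including the outgroup).

I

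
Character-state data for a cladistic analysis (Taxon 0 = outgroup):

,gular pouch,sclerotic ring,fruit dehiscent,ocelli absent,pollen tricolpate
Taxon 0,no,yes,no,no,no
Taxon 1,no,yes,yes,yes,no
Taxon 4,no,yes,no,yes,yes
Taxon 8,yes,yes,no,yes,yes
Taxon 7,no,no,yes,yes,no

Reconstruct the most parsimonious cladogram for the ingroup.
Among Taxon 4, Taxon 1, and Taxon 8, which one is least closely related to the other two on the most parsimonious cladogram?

Taxon 1

Character polarity is set by the outgroup: the derived state is whichever differs from the outgroup's state, so for sclerotic ring the derived state is 'no', and for the remaining characters it is 'yes'.
gular pouch: derived state 'yes' in Taxon 8 only — an autapomorphy, so it tells us nothing about relationships among taxa.
sclerotic ring (derived state 'no') is unique to Taxon 7 (autapomorphy; uninformative for grouping).
fruit dehiscent: derived state 'yes' in Taxon 1 and Taxon 7 only — synapomorphy for {Taxon 1, Taxon 7}.
ocelli absent (derived state 'yes') is shared by all ingroup taxa — unites the whole ingroup.
pollen tricolpate: derived state 'yes' in Taxon 4 and Taxon 8 only — synapomorphy for {Taxon 4, Taxon 8}.
Most parsimonious ingroup topology: ((Taxon 1,Taxon 7),(Taxon 4,Taxon 8)).
Taxon 4 and Taxon 8 share a more recent common ancestor with each other than either does with Taxon 1, so Taxon 1 is the least closely related of the three.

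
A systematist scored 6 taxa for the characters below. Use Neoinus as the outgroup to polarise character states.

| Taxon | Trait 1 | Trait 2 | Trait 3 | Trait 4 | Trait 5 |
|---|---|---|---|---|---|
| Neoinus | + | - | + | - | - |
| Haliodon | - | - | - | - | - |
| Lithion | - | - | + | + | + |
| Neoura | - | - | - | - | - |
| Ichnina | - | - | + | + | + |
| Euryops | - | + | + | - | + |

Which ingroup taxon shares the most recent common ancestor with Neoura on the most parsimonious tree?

Character polarity is set by the outgroup: the derived state is whichever differs from the outgroup's state, so for Trait 1, Trait 3 the derived state is '-', and for the remaining characters it is '+'.
Trait 1 (derived state '-') is shared by all ingroup taxa — unites the whole ingroup.
Trait 2: derived state '+' in Euryops only — an autapomorphy, so it tells us nothing about relationships among taxa.
Trait 3 (derived state '-') is shared by Haliodon and Neoura — a synapomorphy uniting that clade.
Trait 4 (derived state '+') is shared by Ichnina and Lithion — a synapomorphy uniting that clade.
Trait 5: derived state '+' in Euryops, Ichnina, and Lithion only — synapomorphy for {Euryops, Ichnina, Lithion}.
Most parsimonious ingroup topology: ((Haliodon,Neoura),((Lithion,Ichnina),Euryops)).
Neoura and Haliodon form a cherry on this tree, so they are sister taxa.

Haliodon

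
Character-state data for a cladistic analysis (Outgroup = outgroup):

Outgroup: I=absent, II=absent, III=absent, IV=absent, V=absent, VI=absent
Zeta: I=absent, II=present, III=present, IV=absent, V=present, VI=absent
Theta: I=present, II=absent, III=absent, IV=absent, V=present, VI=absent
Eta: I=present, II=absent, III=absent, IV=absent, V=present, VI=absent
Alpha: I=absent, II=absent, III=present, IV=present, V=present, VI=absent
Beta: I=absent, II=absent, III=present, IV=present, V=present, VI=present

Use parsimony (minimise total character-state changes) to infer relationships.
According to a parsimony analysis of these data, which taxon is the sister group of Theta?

The outgroup has state 'absent' for every character, so 'present' is the derived state throughout.
I (derived state 'present') is shared by Eta and Theta — a synapomorphy uniting that clade.
II (derived state 'present') is unique to Zeta (autapomorphy; uninformative for grouping).
III (derived state 'present') is shared by Alpha, Beta, and Zeta — a synapomorphy uniting that clade.
IV: derived state 'present' in Alpha and Beta only — synapomorphy for {Alpha, Beta}.
V (derived state 'present') is shared by all ingroup taxa — unites the whole ingroup.
VI (derived state 'present') is unique to Beta (autapomorphy; uninformative for grouping).
Most parsimonious ingroup topology: ((Zeta,(Alpha,Beta)),(Theta,Eta)).
Theta and Eta form a cherry on this tree, so they are sister taxa.

Eta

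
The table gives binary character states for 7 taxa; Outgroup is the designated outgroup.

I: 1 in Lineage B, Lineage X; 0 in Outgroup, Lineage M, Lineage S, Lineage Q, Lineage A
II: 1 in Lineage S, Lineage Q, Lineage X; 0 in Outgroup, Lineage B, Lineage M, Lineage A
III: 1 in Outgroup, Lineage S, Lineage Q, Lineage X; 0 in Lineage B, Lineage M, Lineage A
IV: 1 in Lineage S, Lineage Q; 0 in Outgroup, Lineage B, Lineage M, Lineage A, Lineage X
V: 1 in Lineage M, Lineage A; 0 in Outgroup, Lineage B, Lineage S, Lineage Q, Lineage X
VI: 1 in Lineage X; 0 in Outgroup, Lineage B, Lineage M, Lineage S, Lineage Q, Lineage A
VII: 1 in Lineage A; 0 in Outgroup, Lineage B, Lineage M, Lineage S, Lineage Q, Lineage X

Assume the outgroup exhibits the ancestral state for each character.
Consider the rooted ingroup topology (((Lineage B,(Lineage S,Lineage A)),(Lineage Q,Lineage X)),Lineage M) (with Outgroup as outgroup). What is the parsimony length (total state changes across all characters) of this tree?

13

Map each character onto (((Lineage B,(Lineage S,Lineage A)),(Lineage Q,Lineage X)),Lineage M) (rooted by Outgroup) and count the minimum state changes it requires (Fitch parsimony):
I: 2; II: 2; III: 3; IV: 2; V: 2; VI: 1; VII: 1.
Total tree length = 13.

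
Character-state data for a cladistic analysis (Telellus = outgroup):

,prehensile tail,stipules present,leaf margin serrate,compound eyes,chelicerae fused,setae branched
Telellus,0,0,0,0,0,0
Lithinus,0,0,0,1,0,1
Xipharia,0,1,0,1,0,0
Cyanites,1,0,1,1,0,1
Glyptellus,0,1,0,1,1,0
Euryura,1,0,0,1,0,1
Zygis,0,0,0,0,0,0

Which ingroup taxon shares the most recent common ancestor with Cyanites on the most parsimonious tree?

The outgroup has state '0' for every character, so '1' is the derived state throughout.
prehensile tail (derived state '1') is shared by Cyanites and Euryura — a synapomorphy uniting that clade.
Only Glyptellus and Xipharia show the derived state '1' for stipules present, supporting them as a clade.
leaf margin serrate (derived state '1') is unique to Cyanites (autapomorphy; uninformative for grouping).
compound eyes (derived state '1') is shared by Cyanites, Euryura, Glyptellus, Lithinus, and Xipharia — a synapomorphy uniting that clade.
chelicerae fused: derived state '1' in Glyptellus only — an autapomorphy, so it tells us nothing about relationships among taxa.
setae branched (derived state '1') is shared by Cyanites, Euryura, and Lithinus — a synapomorphy uniting that clade.
Most parsimonious ingroup topology: (((Lithinus,(Cyanites,Euryura)),(Xipharia,Glyptellus)),Zygis).
Cyanites and Euryura form a cherry on this tree, so they are sister taxa.

Euryura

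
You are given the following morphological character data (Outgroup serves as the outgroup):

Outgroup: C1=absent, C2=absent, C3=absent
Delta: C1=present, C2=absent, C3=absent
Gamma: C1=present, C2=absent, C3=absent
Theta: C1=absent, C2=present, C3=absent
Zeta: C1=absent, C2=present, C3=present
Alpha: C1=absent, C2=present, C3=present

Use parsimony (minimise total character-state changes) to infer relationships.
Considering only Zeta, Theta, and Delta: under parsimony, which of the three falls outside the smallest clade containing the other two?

Delta

The outgroup has state 'absent' for every character, so 'present' is the derived state throughout.
C1: derived state 'present' in Delta and Gamma only — synapomorphy for {Delta, Gamma}.
C2: derived state 'present' in Alpha, Theta, and Zeta only — synapomorphy for {Alpha, Theta, Zeta}.
C3 (derived state 'present') is shared by Alpha and Zeta — a synapomorphy uniting that clade.
Most parsimonious ingroup topology: ((Delta,Gamma),(Theta,(Zeta,Alpha))).
Zeta and Theta share a more recent common ancestor with each other than either does with Delta, so Delta is the least closely related of the three.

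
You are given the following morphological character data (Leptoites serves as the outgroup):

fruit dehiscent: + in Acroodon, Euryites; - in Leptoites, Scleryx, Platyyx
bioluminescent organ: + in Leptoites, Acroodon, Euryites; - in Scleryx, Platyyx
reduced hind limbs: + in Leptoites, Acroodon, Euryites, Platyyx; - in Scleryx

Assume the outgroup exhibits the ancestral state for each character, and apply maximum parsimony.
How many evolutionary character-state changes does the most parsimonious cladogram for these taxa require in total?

Character polarity is set by the outgroup: the derived state is whichever differs from the outgroup's state, so for bioluminescent organ, reduced hind limbs the derived state is '-', and for the remaining characters it is '+'.
fruit dehiscent: derived state '+' in Acroodon and Euryites only — synapomorphy for {Acroodon, Euryites}.
bioluminescent organ: derived state '-' in Platyyx and Scleryx only — synapomorphy for {Platyyx, Scleryx}.
reduced hind limbs (derived state '-') is unique to Scleryx (autapomorphy; uninformative for grouping).
Most parsimonious ingroup topology: ((Scleryx,Platyyx),(Acroodon,Euryites)).
Changes per character on this tree: fruit dehiscent: 1; bioluminescent organ: 1; reduced hind limbs: 1.
Total = 3.

3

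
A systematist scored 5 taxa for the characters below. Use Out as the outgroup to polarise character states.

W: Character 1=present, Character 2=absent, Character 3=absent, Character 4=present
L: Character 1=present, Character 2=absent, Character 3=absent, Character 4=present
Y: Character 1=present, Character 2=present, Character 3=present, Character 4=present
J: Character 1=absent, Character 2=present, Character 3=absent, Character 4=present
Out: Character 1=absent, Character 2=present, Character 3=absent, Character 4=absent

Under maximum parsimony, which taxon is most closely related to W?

Character polarity is set by the outgroup: the derived state is whichever differs from the outgroup's state, so for Character 2 the derived state is 'absent', and for the remaining characters it is 'present'.
Only L, W, and Y show the derived state 'present' for Character 1, supporting them as a clade.
Character 2 (derived state 'absent') is shared by L and W — a synapomorphy uniting that clade.
Character 3 (derived state 'present') is unique to Y (autapomorphy; uninformative for grouping).
All ingroup taxa share the derived state 'present' for Character 4; it defines the ingroup but does not resolve relationships within it.
Most parsimonious ingroup topology: ((Y,(W,L)),J).
W and L form a cherry on this tree, so they are sister taxa.

L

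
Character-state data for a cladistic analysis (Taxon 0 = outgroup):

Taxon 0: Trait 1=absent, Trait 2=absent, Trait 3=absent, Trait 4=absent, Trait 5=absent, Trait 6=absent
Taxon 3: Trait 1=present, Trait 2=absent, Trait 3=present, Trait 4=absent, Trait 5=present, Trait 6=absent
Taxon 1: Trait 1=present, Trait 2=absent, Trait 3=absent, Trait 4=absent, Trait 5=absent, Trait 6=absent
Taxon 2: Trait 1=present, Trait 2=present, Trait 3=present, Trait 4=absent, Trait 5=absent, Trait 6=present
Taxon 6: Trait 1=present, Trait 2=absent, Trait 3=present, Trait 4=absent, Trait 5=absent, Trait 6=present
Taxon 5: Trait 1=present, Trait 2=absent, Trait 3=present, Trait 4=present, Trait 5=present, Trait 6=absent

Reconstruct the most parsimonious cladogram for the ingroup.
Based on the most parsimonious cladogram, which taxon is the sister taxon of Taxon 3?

Taxon 5

The outgroup has state 'absent' for every character, so 'present' is the derived state throughout.
Trait 1 (derived state 'present') is shared by all ingroup taxa — unites the whole ingroup.
Trait 2: derived state 'present' in Taxon 2 only — an autapomorphy, so it tells us nothing about relationships among taxa.
Trait 3 (derived state 'present') is shared by Taxon 2, Taxon 3, Taxon 5, and Taxon 6 — a synapomorphy uniting that clade.
Trait 4: derived state 'present' in Taxon 5 only — an autapomorphy, so it tells us nothing about relationships among taxa.
Only Taxon 3 and Taxon 5 show the derived state 'present' for Trait 5, supporting them as a clade.
Trait 6: derived state 'present' in Taxon 2 and Taxon 6 only — synapomorphy for {Taxon 2, Taxon 6}.
Most parsimonious ingroup topology: (((Taxon 3,Taxon 5),(Taxon 2,Taxon 6)),Taxon 1).
Taxon 3 and Taxon 5 form a cherry on this tree, so they are sister taxa.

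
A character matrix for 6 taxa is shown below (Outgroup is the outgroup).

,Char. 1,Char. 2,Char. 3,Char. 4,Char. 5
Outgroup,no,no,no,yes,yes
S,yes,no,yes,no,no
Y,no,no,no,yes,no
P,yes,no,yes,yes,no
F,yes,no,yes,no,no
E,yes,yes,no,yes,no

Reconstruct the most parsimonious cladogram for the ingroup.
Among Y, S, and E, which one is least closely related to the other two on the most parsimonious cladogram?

Y

Character polarity is set by the outgroup: the derived state is whichever differs from the outgroup's state, so for Char. 4, Char. 5 the derived state is 'no', and for the remaining characters it is 'yes'.
Char. 1: derived state 'yes' in E, F, P, and S only — synapomorphy for {E, F, P, S}.
Char. 2 (derived state 'yes') is unique to E (autapomorphy; uninformative for grouping).
Char. 3: derived state 'yes' in F, P, and S only — synapomorphy for {F, P, S}.
Char. 4: derived state 'no' in F and S only — synapomorphy for {F, S}.
All ingroup taxa share the derived state 'no' for Char. 5; it defines the ingroup but does not resolve relationships within it.
Most parsimonious ingroup topology: ((((S,F),P),E),Y).
E and S share a more recent common ancestor with each other than either does with Y, so Y is the least closely related of the three.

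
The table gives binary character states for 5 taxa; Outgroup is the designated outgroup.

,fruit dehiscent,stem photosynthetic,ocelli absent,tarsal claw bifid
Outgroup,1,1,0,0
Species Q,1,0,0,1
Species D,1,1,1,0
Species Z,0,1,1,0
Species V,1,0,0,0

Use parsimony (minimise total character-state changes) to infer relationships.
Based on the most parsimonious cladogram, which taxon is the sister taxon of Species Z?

Character polarity is set by the outgroup: the derived state is whichever differs from the outgroup's state, so for fruit dehiscent, stem photosynthetic the derived state is '0', and for the remaining characters it is '1'.
fruit dehiscent: derived state '0' in Species Z only — an autapomorphy, so it tells us nothing about relationships among taxa.
stem photosynthetic: derived state '0' in Species Q and Species V only — synapomorphy for {Species Q, Species V}.
ocelli absent: derived state '1' in Species D and Species Z only — synapomorphy for {Species D, Species Z}.
tarsal claw bifid (derived state '1') is unique to Species Q (autapomorphy; uninformative for grouping).
Most parsimonious ingroup topology: ((Species Q,Species V),(Species D,Species Z)).
Species Z and Species D form a cherry on this tree, so they are sister taxa.

Species D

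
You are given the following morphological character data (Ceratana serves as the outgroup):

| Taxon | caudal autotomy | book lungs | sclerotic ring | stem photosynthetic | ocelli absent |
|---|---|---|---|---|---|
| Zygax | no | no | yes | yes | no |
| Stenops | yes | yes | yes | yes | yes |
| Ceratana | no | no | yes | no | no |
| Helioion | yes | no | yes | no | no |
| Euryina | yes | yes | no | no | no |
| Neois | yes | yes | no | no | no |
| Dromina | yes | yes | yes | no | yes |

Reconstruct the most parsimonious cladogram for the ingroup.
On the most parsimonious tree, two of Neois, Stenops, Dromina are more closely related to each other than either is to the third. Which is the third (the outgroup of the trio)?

Character polarity is set by the outgroup: the derived state is whichever differs from the outgroup's state, so for sclerotic ring the derived state is 'no', and for the remaining characters it is 'yes'.
Only Dromina, Euryina, Helioion, Neois, and Stenops show the derived state 'yes' for caudal autotomy, supporting them as a clade.
Only Dromina, Euryina, Neois, and Stenops show the derived state 'yes' for book lungs, supporting them as a clade.
sclerotic ring (derived state 'no') is shared by Euryina and Neois — a synapomorphy uniting that clade.
stem photosynthetic groups Stenops and Zygax, which is incompatible with the clades supported by the remaining characters; treating it as convergent (homoplasy) costs fewer steps than any alternative tree.
Only Dromina and Stenops show the derived state 'yes' for ocelli absent, supporting them as a clade.
Most parsimonious ingroup topology: ((((Dromina,Stenops),(Euryina,Neois)),Helioion),Zygax).
Dromina and Stenops share a more recent common ancestor with each other than either does with Neois, so Neois is the least closely related of the three.

Neois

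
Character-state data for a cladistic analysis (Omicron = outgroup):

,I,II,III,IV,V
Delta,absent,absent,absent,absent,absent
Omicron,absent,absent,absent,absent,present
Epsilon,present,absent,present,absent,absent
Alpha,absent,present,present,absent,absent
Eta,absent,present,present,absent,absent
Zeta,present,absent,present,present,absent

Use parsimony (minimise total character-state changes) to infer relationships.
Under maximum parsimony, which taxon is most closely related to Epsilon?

Zeta

Character polarity is set by the outgroup: the derived state is whichever differs from the outgroup's state, so for V the derived state is 'absent', and for the remaining characters it is 'present'.
I: derived state 'present' in Epsilon and Zeta only — synapomorphy for {Epsilon, Zeta}.
Only Alpha and Eta show the derived state 'present' for II, supporting them as a clade.
Only Alpha, Epsilon, Eta, and Zeta show the derived state 'present' for III, supporting them as a clade.
IV: derived state 'present' in Zeta only — an autapomorphy, so it tells us nothing about relationships among taxa.
All ingroup taxa share the derived state 'absent' for V; it defines the ingroup but does not resolve relationships within it.
Most parsimonious ingroup topology: (Delta,((Alpha,Eta),(Epsilon,Zeta))).
Epsilon and Zeta form a cherry on this tree, so they are sister taxa.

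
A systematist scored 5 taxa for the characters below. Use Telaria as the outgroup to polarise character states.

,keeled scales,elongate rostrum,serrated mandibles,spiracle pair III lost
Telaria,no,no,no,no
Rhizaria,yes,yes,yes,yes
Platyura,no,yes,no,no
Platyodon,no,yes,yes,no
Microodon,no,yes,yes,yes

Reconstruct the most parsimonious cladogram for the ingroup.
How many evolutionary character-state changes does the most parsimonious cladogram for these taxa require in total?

The outgroup has state 'no' for every character, so 'yes' is the derived state throughout.
keeled scales (derived state 'yes') is unique to Rhizaria (autapomorphy; uninformative for grouping).
elongate rostrum (derived state 'yes') is shared by all ingroup taxa — unites the whole ingroup.
Only Microodon, Platyodon, and Rhizaria show the derived state 'yes' for serrated mandibles, supporting them as a clade.
spiracle pair III lost (derived state 'yes') is shared by Microodon and Rhizaria — a synapomorphy uniting that clade.
Most parsimonious ingroup topology: (((Rhizaria,Microodon),Platyodon),Platyura).
Changes per character on this tree: keeled scales: 1; elongate rostrum: 1; serrated mandibles: 1; spiracle pair III lost: 1.
Total = 4.

4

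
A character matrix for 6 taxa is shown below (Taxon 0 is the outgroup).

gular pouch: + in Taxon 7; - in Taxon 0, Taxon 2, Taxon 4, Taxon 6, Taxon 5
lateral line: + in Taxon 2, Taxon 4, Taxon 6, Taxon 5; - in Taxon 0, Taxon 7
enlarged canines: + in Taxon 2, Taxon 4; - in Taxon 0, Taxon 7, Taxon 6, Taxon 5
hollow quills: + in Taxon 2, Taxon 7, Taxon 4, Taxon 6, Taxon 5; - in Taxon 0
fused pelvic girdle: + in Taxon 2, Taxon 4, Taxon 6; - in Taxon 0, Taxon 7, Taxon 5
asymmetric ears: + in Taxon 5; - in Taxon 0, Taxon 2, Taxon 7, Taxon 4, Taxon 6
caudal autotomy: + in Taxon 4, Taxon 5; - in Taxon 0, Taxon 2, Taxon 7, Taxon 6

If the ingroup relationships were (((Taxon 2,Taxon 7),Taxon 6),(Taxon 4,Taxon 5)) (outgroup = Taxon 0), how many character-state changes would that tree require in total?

Map each character onto (((Taxon 2,Taxon 7),Taxon 6),(Taxon 4,Taxon 5)) (rooted by Taxon 0) and count the minimum state changes it requires (Fitch parsimony):
gular pouch: 1; lateral line: 2; enlarged canines: 2; hollow quills: 1; fused pelvic girdle: 3; asymmetric ears: 1; caudal autotomy: 1.
Total tree length = 11.

11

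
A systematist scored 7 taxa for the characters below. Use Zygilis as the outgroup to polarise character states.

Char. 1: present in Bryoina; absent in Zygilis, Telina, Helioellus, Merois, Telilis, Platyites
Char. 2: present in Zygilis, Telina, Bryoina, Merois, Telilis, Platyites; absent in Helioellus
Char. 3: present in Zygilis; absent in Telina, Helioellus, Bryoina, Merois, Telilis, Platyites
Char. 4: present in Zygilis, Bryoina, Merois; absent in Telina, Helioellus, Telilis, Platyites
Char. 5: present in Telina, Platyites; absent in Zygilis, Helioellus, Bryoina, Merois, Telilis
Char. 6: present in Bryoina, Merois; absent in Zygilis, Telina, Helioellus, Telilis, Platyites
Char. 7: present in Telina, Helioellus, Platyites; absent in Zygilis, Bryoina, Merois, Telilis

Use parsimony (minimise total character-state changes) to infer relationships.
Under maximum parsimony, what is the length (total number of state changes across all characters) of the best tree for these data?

7

Character polarity is set by the outgroup: the derived state is whichever differs from the outgroup's state, so for Char. 2, Char. 3, Char. 4 the derived state is 'absent', and for the remaining characters it is 'present'.
Char. 1 (derived state 'present') is unique to Bryoina (autapomorphy; uninformative for grouping).
Char. 2: derived state 'absent' in Helioellus only — an autapomorphy, so it tells us nothing about relationships among taxa.
Char. 3 (derived state 'absent') is shared by all ingroup taxa — unites the whole ingroup.
Char. 4 (derived state 'absent') is shared by Helioellus, Platyites, Telilis, and Telina — a synapomorphy uniting that clade.
Only Platyites and Telina show the derived state 'present' for Char. 5, supporting them as a clade.
Char. 6: derived state 'present' in Bryoina and Merois only — synapomorphy for {Bryoina, Merois}.
Only Helioellus, Platyites, and Telina show the derived state 'present' for Char. 7, supporting them as a clade.
Most parsimonious ingroup topology: (((Helioellus,(Telina,Platyites)),Telilis),(Merois,Bryoina)).
Changes per character on this tree: Char. 1: 1; Char. 2: 1; Char. 3: 1; Char. 4: 1; Char. 5: 1; Char. 6: 1; Char. 7: 1.
Total = 7.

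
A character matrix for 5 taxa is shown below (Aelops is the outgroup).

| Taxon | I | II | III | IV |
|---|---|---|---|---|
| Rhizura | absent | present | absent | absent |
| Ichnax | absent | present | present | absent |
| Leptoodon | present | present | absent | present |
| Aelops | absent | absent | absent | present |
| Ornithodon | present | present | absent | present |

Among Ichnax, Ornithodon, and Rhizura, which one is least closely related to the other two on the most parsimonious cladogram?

Character polarity is set by the outgroup: the derived state is whichever differs from the outgroup's state, so for IV the derived state is 'absent', and for the remaining characters it is 'present'.
Only Leptoodon and Ornithodon show the derived state 'present' for I, supporting them as a clade.
All ingroup taxa share the derived state 'present' for II; it defines the ingroup but does not resolve relationships within it.
III: derived state 'present' in Ichnax only — an autapomorphy, so it tells us nothing about relationships among taxa.
IV (derived state 'absent') is shared by Ichnax and Rhizura — a synapomorphy uniting that clade.
Most parsimonious ingroup topology: ((Leptoodon,Ornithodon),(Rhizura,Ichnax)).
Rhizura and Ichnax share a more recent common ancestor with each other than either does with Ornithodon, so Ornithodon is the least closely related of the three.

Ornithodon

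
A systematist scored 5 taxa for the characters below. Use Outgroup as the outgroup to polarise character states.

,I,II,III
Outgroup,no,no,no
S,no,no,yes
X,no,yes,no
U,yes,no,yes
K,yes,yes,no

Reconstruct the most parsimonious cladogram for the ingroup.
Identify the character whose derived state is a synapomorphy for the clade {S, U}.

III

The outgroup has state 'no' for every character, so 'yes' is the derived state throughout.
I groups K and U, which is incompatible with the clades supported by the remaining characters; treating it as convergent (homoplasy) costs fewer steps than any alternative tree.
II (derived state 'yes') is shared by K and X — a synapomorphy uniting that clade.
III: derived state 'yes' in S and U only — synapomorphy for {S, U}.
Most parsimonious ingroup topology: ((S,U),(X,K)).
The clade {S, U} is supported by III: its derived state 'yes' occurs in exactly those taxa and in no other taxon (including the outgroup).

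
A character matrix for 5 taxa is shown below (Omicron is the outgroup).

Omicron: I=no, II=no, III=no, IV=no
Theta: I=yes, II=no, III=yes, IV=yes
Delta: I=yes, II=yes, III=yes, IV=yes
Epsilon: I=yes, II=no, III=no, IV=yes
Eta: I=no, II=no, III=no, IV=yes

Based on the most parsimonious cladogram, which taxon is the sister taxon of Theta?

Delta

The outgroup has state 'no' for every character, so 'yes' is the derived state throughout.
Only Delta, Epsilon, and Theta show the derived state 'yes' for I, supporting them as a clade.
II (derived state 'yes') is unique to Delta (autapomorphy; uninformative for grouping).
III: derived state 'yes' in Delta and Theta only — synapomorphy for {Delta, Theta}.
IV (derived state 'yes') is shared by all ingroup taxa — unites the whole ingroup.
Most parsimonious ingroup topology: (((Theta,Delta),Epsilon),Eta).
Theta and Delta form a cherry on this tree, so they are sister taxa.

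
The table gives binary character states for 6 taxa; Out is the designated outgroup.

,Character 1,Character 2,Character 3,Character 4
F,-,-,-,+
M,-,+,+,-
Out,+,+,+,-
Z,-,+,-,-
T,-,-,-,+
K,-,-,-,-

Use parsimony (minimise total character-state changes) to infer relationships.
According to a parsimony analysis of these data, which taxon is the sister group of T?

Character polarity is set by the outgroup: the derived state is whichever differs from the outgroup's state, so for Character 1, Character 2, Character 3 the derived state is '-', and for the remaining characters it is '+'.
Character 1 (derived state '-') is shared by all ingroup taxa — unites the whole ingroup.
Only F, K, and T show the derived state '-' for Character 2, supporting them as a clade.
Character 3 (derived state '-') is shared by F, K, T, and Z — a synapomorphy uniting that clade.
Character 4 (derived state '+') is shared by F and T — a synapomorphy uniting that clade.
Most parsimonious ingroup topology: ((((F,T),K),Z),M).
T and F form a cherry on this tree, so they are sister taxa.

F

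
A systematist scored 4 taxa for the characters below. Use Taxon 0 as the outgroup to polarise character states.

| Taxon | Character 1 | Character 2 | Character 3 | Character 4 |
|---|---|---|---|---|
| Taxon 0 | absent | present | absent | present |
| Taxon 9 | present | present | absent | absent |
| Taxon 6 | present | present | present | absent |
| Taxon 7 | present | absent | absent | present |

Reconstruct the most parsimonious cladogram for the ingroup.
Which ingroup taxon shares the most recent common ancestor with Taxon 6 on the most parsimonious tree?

Character polarity is set by the outgroup: the derived state is whichever differs from the outgroup's state, so for Character 2, Character 4 the derived state is 'absent', and for the remaining characters it is 'present'.
All ingroup taxa share the derived state 'present' for Character 1; it defines the ingroup but does not resolve relationships within it.
Character 2 (derived state 'absent') is unique to Taxon 7 (autapomorphy; uninformative for grouping).
Character 3 (derived state 'present') is unique to Taxon 6 (autapomorphy; uninformative for grouping).
Character 4 (derived state 'absent') is shared by Taxon 6 and Taxon 9 — a synapomorphy uniting that clade.
Most parsimonious ingroup topology: ((Taxon 9,Taxon 6),Taxon 7).
Taxon 6 and Taxon 9 form a cherry on this tree, so they are sister taxa.

Taxon 9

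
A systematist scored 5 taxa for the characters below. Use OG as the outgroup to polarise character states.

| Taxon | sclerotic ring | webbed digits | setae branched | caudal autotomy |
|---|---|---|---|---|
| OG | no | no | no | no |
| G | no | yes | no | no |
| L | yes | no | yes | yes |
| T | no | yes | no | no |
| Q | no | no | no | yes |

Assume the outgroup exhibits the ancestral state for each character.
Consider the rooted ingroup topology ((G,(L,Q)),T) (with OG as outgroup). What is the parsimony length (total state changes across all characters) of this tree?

5

Map each character onto ((G,(L,Q)),T) (rooted by OG) and count the minimum state changes it requires (Fitch parsimony):
sclerotic ring: 1; webbed digits: 2; setae branched: 1; caudal autotomy: 1.
Total tree length = 5.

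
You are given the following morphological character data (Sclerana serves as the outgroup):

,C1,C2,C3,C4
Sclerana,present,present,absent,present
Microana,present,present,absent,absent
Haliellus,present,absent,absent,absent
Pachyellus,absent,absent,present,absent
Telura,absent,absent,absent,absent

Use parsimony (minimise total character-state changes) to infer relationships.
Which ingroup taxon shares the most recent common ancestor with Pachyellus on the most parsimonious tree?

Telura

Character polarity is set by the outgroup: the derived state is whichever differs from the outgroup's state, so for C1, C2, C4 the derived state is 'absent', and for the remaining characters it is 'present'.
C1 (derived state 'absent') is shared by Pachyellus and Telura — a synapomorphy uniting that clade.
C2: derived state 'absent' in Haliellus, Pachyellus, and Telura only — synapomorphy for {Haliellus, Pachyellus, Telura}.
C3 (derived state 'present') is unique to Pachyellus (autapomorphy; uninformative for grouping).
All ingroup taxa share the derived state 'absent' for C4; it defines the ingroup but does not resolve relationships within it.
Most parsimonious ingroup topology: (Microana,(Haliellus,(Pachyellus,Telura))).
Pachyellus and Telura form a cherry on this tree, so they are sister taxa.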